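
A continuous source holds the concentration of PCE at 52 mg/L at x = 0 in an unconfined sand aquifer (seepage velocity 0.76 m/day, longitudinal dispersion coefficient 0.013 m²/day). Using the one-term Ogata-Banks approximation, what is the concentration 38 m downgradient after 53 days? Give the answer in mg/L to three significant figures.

For a continuous step input, C/C₀ ≈ ½·erfc((x−vt)/(2√(Dt))).
vt = 0.76 × 53 = 40.28 m and 2√(Dt) = 2√(0.013 × 53) = 1.660 m.
Argument (x−vt)/(2√(Dt)) = (38 − 40.28)/1.660 = -1.373; ½·erfc(-1.373) = 0.9739.
C = 52 × 0.9739 = 50.6 mg/L.

50.6 mg/L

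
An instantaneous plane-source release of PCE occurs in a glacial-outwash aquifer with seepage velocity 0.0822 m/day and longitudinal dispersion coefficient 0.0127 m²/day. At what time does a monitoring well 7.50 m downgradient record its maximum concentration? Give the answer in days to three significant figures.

89.4 days

For the 1D instantaneous-source solution, setting ∂C/∂t = 0 at fixed x gives v²t² + 2Dt − x² = 0, so t = (√(D² + v²x²) − D)/v².
√(D² + v²x²) = √(0.0127² + 0.0822² × 7.50²) = 0.6166; v² = 0.00675684.
t = (0.6166 − 0.0127)/0.00675684 = 89.4 days (vs. the pure-advection estimate x/v = 91.2 d).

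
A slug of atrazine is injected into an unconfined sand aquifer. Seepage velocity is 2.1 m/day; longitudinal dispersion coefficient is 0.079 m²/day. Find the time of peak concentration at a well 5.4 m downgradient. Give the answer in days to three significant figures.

2.55 days

For the 1D instantaneous-source solution, setting ∂C/∂t = 0 at fixed x gives v²t² + 2Dt − x² = 0, so t = (√(D² + v²x²) − D)/v².
√(D² + v²x²) = √(0.079² + 2.1² × 5.4²) = 11.34; v² = 4.41.
t = (11.34 − 0.079)/4.41 = 2.55 days (vs. the pure-advection estimate x/v = 2.57 d).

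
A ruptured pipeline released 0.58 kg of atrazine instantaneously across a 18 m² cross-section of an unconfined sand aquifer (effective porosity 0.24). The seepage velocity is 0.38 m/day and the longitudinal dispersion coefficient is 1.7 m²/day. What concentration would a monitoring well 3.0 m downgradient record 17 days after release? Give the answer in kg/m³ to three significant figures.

0.00635 kg/m³

For an instantaneous plane source, C(x,t) = M/(n_e·A·√(4πDt)) · exp(−(x−vt)²/(4Dt)), with n_e·A the pore (flow) area.
Plume center vt = 0.38 × 17 = 6.46 m, so the well at 3.0 m is 3.46 m upgradient of the peak.
√(4πDt) = 19.06 m, giving peak height M/(n_e·A·√(4πDt)) = 0.58/(0.24 × 18 × 19.06) = 0.007044 kg/m³.
(x−vt)²/(4Dt) = (-3.46)²/(4 × 1.7 × 17) = 0.1036; exp(−0.1036) = 0.9016.
C = 0.007044 × 0.9016 = 0.00635 kg/m³.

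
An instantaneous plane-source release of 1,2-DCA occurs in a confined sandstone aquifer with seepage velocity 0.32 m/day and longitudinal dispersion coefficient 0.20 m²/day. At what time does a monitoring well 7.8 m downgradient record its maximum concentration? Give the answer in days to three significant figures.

22.5 days

For the 1D instantaneous-source solution, setting ∂C/∂t = 0 at fixed x gives v²t² + 2Dt − x² = 0, so t = (√(D² + v²x²) − D)/v².
√(D² + v²x²) = √(0.20² + 0.32² × 7.8²) = 2.504; v² = 0.1024.
t = (2.504 − 0.20)/0.1024 = 22.5 days (vs. the pure-advection estimate x/v = 24.4 d).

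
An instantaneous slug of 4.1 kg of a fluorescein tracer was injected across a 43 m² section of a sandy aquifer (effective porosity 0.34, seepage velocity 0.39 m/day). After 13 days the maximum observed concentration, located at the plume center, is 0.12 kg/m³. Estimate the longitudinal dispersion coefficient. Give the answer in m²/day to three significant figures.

0.0334 m²/day

At the plume center C_max = M/(n_e·A·√(4πDt)), so D = M²/(4πt·(n_e·A·C_max)²).
n_e·A·C_max = 0.34 × 43 × 0.12 = 1.754 kg/m.
D = 4.1²/(4π × 13 × 1.754²) = 0.0334 m²/day.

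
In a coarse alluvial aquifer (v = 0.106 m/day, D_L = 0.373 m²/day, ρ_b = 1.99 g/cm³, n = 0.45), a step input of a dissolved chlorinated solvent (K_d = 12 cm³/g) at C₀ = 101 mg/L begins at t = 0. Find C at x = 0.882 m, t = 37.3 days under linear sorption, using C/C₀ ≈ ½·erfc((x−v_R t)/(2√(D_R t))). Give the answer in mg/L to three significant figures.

Retardation factor R = 1 + ρ_b·K_d/n = 1 + 1.99 × 12/0.45 = 54.07.
Sorption retards both mechanisms: v_R = v/R = 0.001960 m/day, D_R = D/R = 0.006898 m²/day.
v_R·t = 0.001960 × 37.3 = 0.073108 m; 2√(D_R t) = 1.014 m; argument = (0.882 − 0.073108)/1.014 = 0.7977.
C = C₀ × ½·erfc(0.7977) = 101 × 0.1296 = 13.1 mg/L.

13.1 mg/L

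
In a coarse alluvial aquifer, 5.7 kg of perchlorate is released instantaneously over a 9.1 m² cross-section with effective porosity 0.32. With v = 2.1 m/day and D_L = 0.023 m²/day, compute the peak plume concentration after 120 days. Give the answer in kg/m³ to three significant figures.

0.332 kg/m³

The peak of an instantaneous 1D plume sits at x = vt; there the Gaussian factor is 1 and C_max = M/(n_e·A·√(4πDt)), where n_e·A is the pore area the mass is dissolved in.
√(4πDt) = √(4π × 0.023 × 120) = 5.889 m, so C_max = 5.7/(0.32 × 9.1 × 5.889) = 0.332 kg/m³.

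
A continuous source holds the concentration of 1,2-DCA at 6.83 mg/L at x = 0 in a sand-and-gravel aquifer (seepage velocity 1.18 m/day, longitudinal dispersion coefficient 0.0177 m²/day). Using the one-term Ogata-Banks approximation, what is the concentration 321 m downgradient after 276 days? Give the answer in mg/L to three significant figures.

For a continuous step input, C/C₀ ≈ ½·erfc((x−vt)/(2√(Dt))).
vt = 1.18 × 276 = 325.68 m and 2√(Dt) = 2√(0.0177 × 276) = 4.420 m.
Argument (x−vt)/(2√(Dt)) = (321 − 325.68)/4.420 = -1.059; ½·erfc(-1.059) = 0.9329.
C = 6.83 × 0.9329 = 6.37 mg/L.

6.37 mg/L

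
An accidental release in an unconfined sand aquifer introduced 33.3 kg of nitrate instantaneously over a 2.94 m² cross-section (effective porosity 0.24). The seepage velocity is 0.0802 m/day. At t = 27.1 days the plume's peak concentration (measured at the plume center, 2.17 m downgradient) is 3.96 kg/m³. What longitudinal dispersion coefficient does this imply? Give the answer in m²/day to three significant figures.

At the plume center C_max = M/(n_e·A·√(4πDt)), so D = M²/(4πt·(n_e·A·C_max)²).
n_e·A·C_max = 0.24 × 2.94 × 3.96 = 2.794 kg/m.
D = 33.3²/(4π × 27.1 × 2.794²) = 0.417 m²/day.

0.417 m²/day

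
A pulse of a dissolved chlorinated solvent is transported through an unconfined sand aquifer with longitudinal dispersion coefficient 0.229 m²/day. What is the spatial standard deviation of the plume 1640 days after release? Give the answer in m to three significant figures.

27.4 m

Dispersive spreading gives a Gaussian with σ² = 2Dt; advection only shifts the center.
σ = √(2 × 0.229 × 1640) = 27.4 m.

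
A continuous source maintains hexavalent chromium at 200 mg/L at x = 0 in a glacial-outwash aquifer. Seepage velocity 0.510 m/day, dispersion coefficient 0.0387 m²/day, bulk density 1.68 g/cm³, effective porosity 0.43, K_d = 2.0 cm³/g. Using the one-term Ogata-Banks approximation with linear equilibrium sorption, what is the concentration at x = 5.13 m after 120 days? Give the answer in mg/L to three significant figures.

192 mg/L

Retardation factor R = 1 + ρ_b·K_d/n = 1 + 1.68 × 2.0/0.43 = 8.814.
Sorption retards both mechanisms: v_R = v/R = 0.05786 m/day, D_R = D/R = 0.004391 m²/day.
v_R·t = 0.05786 × 120 = 6.9432 m; 2√(D_R t) = 1.452 m; argument = (5.13 − 6.9432)/1.452 = -1.249.
C = C₀ × ½·erfc(-1.249) = 200 × 0.9613 = 192 mg/L.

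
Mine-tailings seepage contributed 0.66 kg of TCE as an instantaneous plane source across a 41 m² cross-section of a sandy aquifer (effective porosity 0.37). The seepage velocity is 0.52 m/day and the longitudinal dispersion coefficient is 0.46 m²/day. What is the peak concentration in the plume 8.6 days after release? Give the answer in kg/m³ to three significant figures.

0.00617 kg/m³

The peak of an instantaneous 1D plume sits at x = vt; there the Gaussian factor is 1 and C_max = M/(n_e·A·√(4πDt)), where n_e·A is the pore area the mass is dissolved in.
√(4πDt) = √(4π × 0.46 × 8.6) = 7.051 m, so C_max = 0.66/(0.37 × 41 × 7.051) = 0.00617 kg/m³.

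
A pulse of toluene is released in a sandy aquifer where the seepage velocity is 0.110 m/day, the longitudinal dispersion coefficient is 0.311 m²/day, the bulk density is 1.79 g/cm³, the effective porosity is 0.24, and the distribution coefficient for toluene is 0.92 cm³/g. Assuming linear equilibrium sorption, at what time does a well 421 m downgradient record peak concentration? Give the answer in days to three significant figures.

Retardation factor R = 1 + ρ_b·K_d/n = 1 + 1.79 × 0.92/0.24 = 7.862.
Sorption retards both mechanisms: v_R = v/R = 0.01399 m/day, D_R = D/R = 0.03956 m²/day.
Peak time from v_R²t² + 2D_R t − x² = 0: t = (√(D_R² + v_R²x²) − D_R)/v_R².
√(D_R² + v_R²x²) = √(0.03956² + 0.01399² × 421²) = 5.890; v_R² = 0.0001957.
t = (5.890 − 0.03956)/0.0001957 = 29900 days.

29900 days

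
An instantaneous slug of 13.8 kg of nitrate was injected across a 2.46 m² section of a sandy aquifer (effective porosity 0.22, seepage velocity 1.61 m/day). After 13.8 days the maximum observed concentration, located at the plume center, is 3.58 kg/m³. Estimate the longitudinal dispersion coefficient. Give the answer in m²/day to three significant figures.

0.293 m²/day

At the plume center C_max = M/(n_e·A·√(4πDt)), so D = M²/(4πt·(n_e·A·C_max)²).
n_e·A·C_max = 0.22 × 2.46 × 3.58 = 1.937 kg/m.
D = 13.8²/(4π × 13.8 × 1.937²) = 0.293 m²/day.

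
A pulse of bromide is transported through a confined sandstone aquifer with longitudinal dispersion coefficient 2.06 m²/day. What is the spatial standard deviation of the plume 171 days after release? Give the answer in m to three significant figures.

26.5 m

Dispersive spreading gives a Gaussian with σ² = 2Dt; advection only shifts the center.
σ = √(2 × 2.06 × 171) = 26.5 m.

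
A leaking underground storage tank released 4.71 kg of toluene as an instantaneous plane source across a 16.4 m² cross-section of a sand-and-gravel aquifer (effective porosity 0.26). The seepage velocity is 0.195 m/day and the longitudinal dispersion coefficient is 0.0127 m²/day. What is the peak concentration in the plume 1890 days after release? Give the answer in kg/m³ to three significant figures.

0.0636 kg/m³

The peak of an instantaneous 1D plume sits at x = vt; there the Gaussian factor is 1 and C_max = M/(n_e·A·√(4πDt)), where n_e·A is the pore area the mass is dissolved in.
√(4πDt) = √(4π × 0.0127 × 1890) = 17.37 m, so C_max = 4.71/(0.26 × 16.4 × 17.37) = 0.0636 kg/m³.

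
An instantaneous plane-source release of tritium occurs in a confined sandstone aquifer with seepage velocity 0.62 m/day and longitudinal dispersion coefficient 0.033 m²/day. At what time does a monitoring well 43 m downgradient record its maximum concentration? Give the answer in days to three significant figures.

For the 1D instantaneous-source solution, setting ∂C/∂t = 0 at fixed x gives v²t² + 2Dt − x² = 0, so t = (√(D² + v²x²) − D)/v².
√(D² + v²x²) = √(0.033² + 0.62² × 43²) = 26.66; v² = 0.3844.
t = (26.66 − 0.033)/0.3844 = 69.3 days (vs. the pure-advection estimate x/v = 69.4 d).

69.3 days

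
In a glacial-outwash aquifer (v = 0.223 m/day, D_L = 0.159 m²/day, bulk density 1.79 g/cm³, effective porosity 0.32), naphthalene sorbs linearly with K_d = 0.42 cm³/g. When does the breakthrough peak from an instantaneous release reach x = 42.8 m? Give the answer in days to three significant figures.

Retardation factor R = 1 + ρ_b·K_d/n = 1 + 1.79 × 0.42/0.32 = 3.349.
Sorption retards both mechanisms: v_R = v/R = 0.06659 m/day, D_R = D/R = 0.04748 m²/day.
Peak time from v_R²t² + 2D_R t − x² = 0: t = (√(D_R² + v_R²x²) − D_R)/v_R².
√(D_R² + v_R²x²) = √(0.04748² + 0.06659² × 42.8²) = 2.850; v_R² = 0.004434.
t = (2.850 − 0.04748)/0.004434 = 632 days.

632 days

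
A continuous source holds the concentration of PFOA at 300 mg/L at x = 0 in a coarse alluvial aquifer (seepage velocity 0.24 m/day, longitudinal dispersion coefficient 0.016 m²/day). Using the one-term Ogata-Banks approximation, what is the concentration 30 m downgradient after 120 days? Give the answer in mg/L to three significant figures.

For a continuous step input, C/C₀ ≈ ½·erfc((x−vt)/(2√(Dt))).
vt = 0.24 × 120 = 28.8 m and 2√(Dt) = 2√(0.016 × 120) = 2.771 m.
Argument (x−vt)/(2√(Dt)) = (30 − 28.8)/2.771 = 0.4331; ½·erfc(0.4331) = 0.2701.
C = 300 × 0.2701 = 81.0 mg/L.

81.0 mg/L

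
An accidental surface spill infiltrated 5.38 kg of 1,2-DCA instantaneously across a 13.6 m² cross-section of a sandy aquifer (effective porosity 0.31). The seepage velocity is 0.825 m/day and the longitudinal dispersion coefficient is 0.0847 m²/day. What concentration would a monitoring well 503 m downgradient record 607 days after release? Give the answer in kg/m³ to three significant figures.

For an instantaneous plane source, C(x,t) = M/(n_e·A·√(4πDt)) · exp(−(x−vt)²/(4Dt)), with n_e·A the pore (flow) area.
Plume center vt = 0.825 × 607 = 500.775 m, so the well at 503 m is 2.225 m downgradient of the peak.
√(4πDt) = 25.42 m, giving peak height M/(n_e·A·√(4πDt)) = 5.38/(0.31 × 13.6 × 25.42) = 0.05020 kg/m³.
(x−vt)²/(4Dt) = (2.225)²/(4 × 0.0847 × 607) = 0.02407; exp(−0.02407) = 0.9762.
C = 0.05020 × 0.9762 = 0.0490 kg/m³.

0.0490 kg/m³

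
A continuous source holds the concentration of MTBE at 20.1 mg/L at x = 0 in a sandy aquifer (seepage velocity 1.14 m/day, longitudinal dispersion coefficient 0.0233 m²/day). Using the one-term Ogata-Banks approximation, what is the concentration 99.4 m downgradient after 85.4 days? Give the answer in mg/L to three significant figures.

For a continuous step input, C/C₀ ≈ ½·erfc((x−vt)/(2√(Dt))).
vt = 1.14 × 85.4 = 97.356 m and 2√(Dt) = 2√(0.0233 × 85.4) = 2.821 m.
Argument (x−vt)/(2√(Dt)) = (99.4 − 97.356)/2.821 = 0.7246; ½·erfc(0.7246) = 0.1527.
C = 20.1 × 0.1527 = 3.07 mg/L.

3.07 mg/L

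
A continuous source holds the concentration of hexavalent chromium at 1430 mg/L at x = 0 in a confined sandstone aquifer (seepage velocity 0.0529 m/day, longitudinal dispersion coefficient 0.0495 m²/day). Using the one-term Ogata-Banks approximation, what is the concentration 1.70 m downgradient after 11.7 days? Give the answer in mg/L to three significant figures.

225 mg/L

For a continuous step input, C/C₀ ≈ ½·erfc((x−vt)/(2√(Dt))).
vt = 0.0529 × 11.7 = 0.61893 m and 2√(Dt) = 2√(0.0495 × 11.7) = 1.522 m.
Argument (x−vt)/(2√(Dt)) = (1.70 − 0.61893)/1.522 = 0.7103; ½·erfc(0.7103) = 0.1576.
C = 1430 × 0.1576 = 225 mg/L.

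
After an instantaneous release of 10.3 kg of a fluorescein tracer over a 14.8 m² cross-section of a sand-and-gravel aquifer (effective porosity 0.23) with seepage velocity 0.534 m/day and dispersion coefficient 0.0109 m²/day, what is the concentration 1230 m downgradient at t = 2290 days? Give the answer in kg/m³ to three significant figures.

0.103 kg/m³

For an instantaneous plane source, C(x,t) = M/(n_e·A·√(4πDt)) · exp(−(x−vt)²/(4Dt)), with n_e·A the pore (flow) area.
Plume center vt = 0.534 × 2290 = 1222.86 m, so the well at 1230 m is 7.14 m downgradient of the peak.
√(4πDt) = 17.71 m, giving peak height M/(n_e·A·√(4πDt)) = 10.3/(0.23 × 14.8 × 17.71) = 0.1709 kg/m³.
(x−vt)²/(4Dt) = (7.14)²/(4 × 0.0109 × 2290) = 0.5106; exp(−0.5106) = 0.6001.
C = 0.1709 × 0.6001 = 0.103 kg/m³.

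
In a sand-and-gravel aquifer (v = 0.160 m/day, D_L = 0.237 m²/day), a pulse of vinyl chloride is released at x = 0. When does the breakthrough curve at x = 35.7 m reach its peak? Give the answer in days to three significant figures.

214 days

For the 1D instantaneous-source solution, setting ∂C/∂t = 0 at fixed x gives v²t² + 2Dt − x² = 0, so t = (√(D² + v²x²) − D)/v².
√(D² + v²x²) = √(0.237² + 0.160² × 35.7²) = 5.717; v² = 0.0256.
t = (5.717 − 0.237)/0.0256 = 214 days (vs. the pure-advection estimate x/v = 223 d).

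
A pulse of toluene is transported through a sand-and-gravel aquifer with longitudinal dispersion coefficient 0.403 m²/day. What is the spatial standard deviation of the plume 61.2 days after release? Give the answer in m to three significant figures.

7.02 m

Dispersive spreading gives a Gaussian with σ² = 2Dt; advection only shifts the center.
σ = √(2 × 0.403 × 61.2) = 7.02 m.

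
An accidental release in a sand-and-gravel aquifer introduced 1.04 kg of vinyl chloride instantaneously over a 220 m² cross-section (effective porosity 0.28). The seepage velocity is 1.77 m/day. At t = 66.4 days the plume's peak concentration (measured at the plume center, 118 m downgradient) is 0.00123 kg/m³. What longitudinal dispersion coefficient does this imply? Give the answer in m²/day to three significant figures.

At the plume center C_max = M/(n_e·A·√(4πDt)), so D = M²/(4πt·(n_e·A·C_max)²).
n_e·A·C_max = 0.28 × 220 × 0.00123 = 0.07577 kg/m.
D = 1.04²/(4π × 66.4 × 0.07577²) = 0.226 m²/day.

0.226 m²/day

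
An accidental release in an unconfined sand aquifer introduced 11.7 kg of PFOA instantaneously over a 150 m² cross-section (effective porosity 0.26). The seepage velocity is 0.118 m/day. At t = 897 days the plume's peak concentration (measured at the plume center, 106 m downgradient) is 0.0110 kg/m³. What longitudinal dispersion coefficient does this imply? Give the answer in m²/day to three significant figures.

At the plume center C_max = M/(n_e·A·√(4πDt)), so D = M²/(4πt·(n_e·A·C_max)²).
n_e·A·C_max = 0.26 × 150 × 0.0110 = 0.4290 kg/m.
D = 11.7²/(4π × 897 × 0.4290²) = 0.0660 m²/day.

0.0660 m²/day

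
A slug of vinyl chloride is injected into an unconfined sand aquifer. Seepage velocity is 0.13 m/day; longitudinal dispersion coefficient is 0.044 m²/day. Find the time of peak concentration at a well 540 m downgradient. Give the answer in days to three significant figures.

For the 1D instantaneous-source solution, setting ∂C/∂t = 0 at fixed x gives v²t² + 2Dt − x² = 0, so t = (√(D² + v²x²) − D)/v².
√(D² + v²x²) = √(0.044² + 0.13² × 540²) = 70.20; v² = 0.0169.
t = (70.20 − 0.044)/0.0169 = 4150 days (vs. the pure-advection estimate x/v = 4150 d).

4150 days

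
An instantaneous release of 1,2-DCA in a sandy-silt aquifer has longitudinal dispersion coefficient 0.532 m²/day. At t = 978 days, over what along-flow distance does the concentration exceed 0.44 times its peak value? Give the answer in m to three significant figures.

The plume is Gaussian with σ = √(2Dt) = √(2 × 0.532 × 978) = 32.26 m.
C/C_peak = exp(−Δx²/(2σ²)) = 0.44 ⇒ Δx = σ·√(−2 ln 0.44) = 32.26 × 1.281 = 41.33 m.
Width = 2Δx = 82.7 m.

82.7 m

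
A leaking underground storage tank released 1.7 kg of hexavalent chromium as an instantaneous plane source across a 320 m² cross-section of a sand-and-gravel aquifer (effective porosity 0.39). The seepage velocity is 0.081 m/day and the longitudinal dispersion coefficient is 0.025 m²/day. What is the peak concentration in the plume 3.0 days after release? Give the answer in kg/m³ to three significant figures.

0.0140 kg/m³

The peak of an instantaneous 1D plume sits at x = vt; there the Gaussian factor is 1 and C_max = M/(n_e·A·√(4πDt)), where n_e·A is the pore area the mass is dissolved in.
√(4πDt) = √(4π × 0.025 × 3.0) = 0.9708 m, so C_max = 1.7/(0.39 × 320 × 0.9708) = 0.0140 kg/m³.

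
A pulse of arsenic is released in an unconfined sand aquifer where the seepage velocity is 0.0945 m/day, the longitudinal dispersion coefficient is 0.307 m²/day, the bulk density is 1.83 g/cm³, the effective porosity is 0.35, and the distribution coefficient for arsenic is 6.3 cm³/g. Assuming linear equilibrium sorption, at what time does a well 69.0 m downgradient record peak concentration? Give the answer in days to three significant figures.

23600 days

Retardation factor R = 1 + ρ_b·K_d/n = 1 + 1.83 × 6.3/0.35 = 33.94.
Sorption retards both mechanisms: v_R = v/R = 0.002784 m/day, D_R = D/R = 0.009045 m²/day.
Peak time from v_R²t² + 2D_R t − x² = 0: t = (√(D_R² + v_R²x²) − D_R)/v_R².
√(D_R² + v_R²x²) = √(0.009045² + 0.002784² × 69.0²) = 0.1923; v_R² = 7.751e-06.
t = (0.1923 − 0.009045)/7.751e-06 = 23600 days.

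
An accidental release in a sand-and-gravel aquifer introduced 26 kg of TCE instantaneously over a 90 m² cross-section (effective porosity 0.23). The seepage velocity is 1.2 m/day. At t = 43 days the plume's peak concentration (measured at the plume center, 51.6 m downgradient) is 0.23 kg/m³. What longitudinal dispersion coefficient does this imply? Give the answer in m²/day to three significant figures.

0.0552 m²/day

At the plume center C_max = M/(n_e·A·√(4πDt)), so D = M²/(4πt·(n_e·A·C_max)²).
n_e·A·C_max = 0.23 × 90 × 0.23 = 4.761 kg/m.
D = 26²/(4π × 43 × 4.761²) = 0.0552 m²/day.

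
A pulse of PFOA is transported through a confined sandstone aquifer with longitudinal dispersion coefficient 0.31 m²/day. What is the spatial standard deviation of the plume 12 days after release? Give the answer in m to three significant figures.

2.73 m

Dispersive spreading gives a Gaussian with σ² = 2Dt; advection only shifts the center.
σ = √(2 × 0.31 × 12) = 2.73 m.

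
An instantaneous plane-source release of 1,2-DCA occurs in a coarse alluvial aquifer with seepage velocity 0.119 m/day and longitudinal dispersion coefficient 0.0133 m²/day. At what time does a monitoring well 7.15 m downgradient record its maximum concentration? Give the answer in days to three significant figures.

For the 1D instantaneous-source solution, setting ∂C/∂t = 0 at fixed x gives v²t² + 2Dt − x² = 0, so t = (√(D² + v²x²) − D)/v².
√(D² + v²x²) = √(0.0133² + 0.119² × 7.15²) = 0.8510; v² = 0.014161.
t = (0.8510 − 0.0133)/0.014161 = 59.2 days (vs. the pure-advection estimate x/v = 60.1 d).

59.2 days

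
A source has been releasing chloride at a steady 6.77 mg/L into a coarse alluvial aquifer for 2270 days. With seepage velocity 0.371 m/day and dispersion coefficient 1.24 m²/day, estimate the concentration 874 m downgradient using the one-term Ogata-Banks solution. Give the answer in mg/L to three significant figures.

2.27 mg/L

For a continuous step input, C/C₀ ≈ ½·erfc((x−vt)/(2√(Dt))).
vt = 0.371 × 2270 = 842.17 m and 2√(Dt) = 2√(1.24 × 2270) = 106.1 m.
Argument (x−vt)/(2√(Dt)) = (874 − 842.17)/106.1 = 0.3000; ½·erfc(0.3000) = 0.3357.
C = 6.77 × 0.3357 = 2.27 mg/L.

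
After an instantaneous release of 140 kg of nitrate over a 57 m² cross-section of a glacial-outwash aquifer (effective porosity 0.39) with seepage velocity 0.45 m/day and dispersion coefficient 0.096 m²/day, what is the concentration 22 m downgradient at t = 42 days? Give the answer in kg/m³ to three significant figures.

For an instantaneous plane source, C(x,t) = M/(n_e·A·√(4πDt)) · exp(−(x−vt)²/(4Dt)), with n_e·A the pore (flow) area.
Plume center vt = 0.45 × 42 = 18.9 m, so the well at 22 m is 3.1 m downgradient of the peak.
√(4πDt) = 7.118 m, giving peak height M/(n_e·A·√(4πDt)) = 140/(0.39 × 57 × 7.118) = 0.8848 kg/m³.
(x−vt)²/(4Dt) = (3.1)²/(4 × 0.096 × 42) = 0.5959; exp(−0.5959) = 0.5511.
C = 0.8848 × 0.5511 = 0.488 kg/m³.

0.488 kg/m³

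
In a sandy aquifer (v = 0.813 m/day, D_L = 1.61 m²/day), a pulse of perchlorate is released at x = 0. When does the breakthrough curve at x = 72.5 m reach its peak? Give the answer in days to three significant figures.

For the 1D instantaneous-source solution, setting ∂C/∂t = 0 at fixed x gives v²t² + 2Dt − x² = 0, so t = (√(D² + v²x²) − D)/v².
√(D² + v²x²) = √(1.61² + 0.813² × 72.5²) = 58.96; v² = 0.660969.
t = (58.96 − 1.61)/0.660969 = 86.8 days (vs. the pure-advection estimate x/v = 89.2 d).

86.8 days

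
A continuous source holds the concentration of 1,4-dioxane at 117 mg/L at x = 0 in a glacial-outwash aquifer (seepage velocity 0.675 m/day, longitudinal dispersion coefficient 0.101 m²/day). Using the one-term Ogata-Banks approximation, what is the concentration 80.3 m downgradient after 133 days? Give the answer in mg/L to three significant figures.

For a continuous step input, C/C₀ ≈ ½·erfc((x−vt)/(2√(Dt))).
vt = 0.675 × 133 = 89.775 m and 2√(Dt) = 2√(0.101 × 133) = 7.330 m.
Argument (x−vt)/(2√(Dt)) = (80.3 − 89.775)/7.330 = -1.293; ½·erfc(-1.293) = 0.9663.
C = 117 × 0.9663 = 113 mg/L.

113 mg/L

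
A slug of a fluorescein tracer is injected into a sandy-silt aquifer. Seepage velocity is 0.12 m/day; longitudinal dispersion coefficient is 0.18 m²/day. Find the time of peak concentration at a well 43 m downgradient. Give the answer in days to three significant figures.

For the 1D instantaneous-source solution, setting ∂C/∂t = 0 at fixed x gives v²t² + 2Dt − x² = 0, so t = (√(D² + v²x²) − D)/v².
√(D² + v²x²) = √(0.18² + 0.12² × 43²) = 5.163; v² = 0.0144.
t = (5.163 − 0.18)/0.0144 = 346 days (vs. the pure-advection estimate x/v = 358 d).

346 days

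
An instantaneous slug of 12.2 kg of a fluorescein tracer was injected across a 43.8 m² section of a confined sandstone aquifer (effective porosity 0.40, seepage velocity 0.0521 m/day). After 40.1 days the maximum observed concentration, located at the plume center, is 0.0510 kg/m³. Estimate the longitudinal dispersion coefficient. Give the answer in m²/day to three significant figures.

At the plume center C_max = M/(n_e·A·√(4πDt)), so D = M²/(4πt·(n_e·A·C_max)²).
n_e·A·C_max = 0.40 × 43.8 × 0.0510 = 0.8935 kg/m.
D = 12.2²/(4π × 40.1 × 0.8935²) = 0.370 m²/day.

0.370 m²/day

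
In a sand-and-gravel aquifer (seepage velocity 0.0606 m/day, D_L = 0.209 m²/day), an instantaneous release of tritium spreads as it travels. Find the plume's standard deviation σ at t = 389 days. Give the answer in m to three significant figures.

12.8 m

Dispersive spreading gives a Gaussian with σ² = 2Dt; advection only shifts the center.
σ = √(2 × 0.209 × 389) = 12.8 m.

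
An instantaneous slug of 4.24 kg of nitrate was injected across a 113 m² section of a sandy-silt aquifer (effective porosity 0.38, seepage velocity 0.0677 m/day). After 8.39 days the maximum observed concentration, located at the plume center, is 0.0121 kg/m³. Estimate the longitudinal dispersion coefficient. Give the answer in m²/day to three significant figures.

0.632 m²/day

At the plume center C_max = M/(n_e·A·√(4πDt)), so D = M²/(4πt·(n_e·A·C_max)²).
n_e·A·C_max = 0.38 × 113 × 0.0121 = 0.5196 kg/m.
D = 4.24²/(4π × 8.39 × 0.5196²) = 0.632 m²/day.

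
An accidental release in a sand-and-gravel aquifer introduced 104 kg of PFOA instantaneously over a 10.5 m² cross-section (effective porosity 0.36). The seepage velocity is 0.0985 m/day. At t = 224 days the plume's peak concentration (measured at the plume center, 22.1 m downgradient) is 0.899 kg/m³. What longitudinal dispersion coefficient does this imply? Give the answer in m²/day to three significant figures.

0.333 m²/day

At the plume center C_max = M/(n_e·A·√(4πDt)), so D = M²/(4πt·(n_e·A·C_max)²).
n_e·A·C_max = 0.36 × 10.5 × 0.899 = 3.398 kg/m.
D = 104²/(4π × 224 × 3.398²) = 0.333 m²/day.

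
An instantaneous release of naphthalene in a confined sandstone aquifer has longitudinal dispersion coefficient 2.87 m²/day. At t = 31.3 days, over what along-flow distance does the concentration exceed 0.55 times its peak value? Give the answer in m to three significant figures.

The plume is Gaussian with σ = √(2Dt) = √(2 × 2.87 × 31.3) = 13.40 m.
C/C_peak = exp(−Δx²/(2σ²)) = 0.55 ⇒ Δx = σ·√(−2 ln 0.55) = 13.40 × 1.093 = 14.65 m.
Width = 2Δx = 29.3 m.

29.3 m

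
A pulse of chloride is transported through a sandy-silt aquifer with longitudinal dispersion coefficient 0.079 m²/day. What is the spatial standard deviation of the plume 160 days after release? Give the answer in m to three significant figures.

5.03 m

Dispersive spreading gives a Gaussian with σ² = 2Dt; advection only shifts the center.
σ = √(2 × 0.079 × 160) = 5.03 m.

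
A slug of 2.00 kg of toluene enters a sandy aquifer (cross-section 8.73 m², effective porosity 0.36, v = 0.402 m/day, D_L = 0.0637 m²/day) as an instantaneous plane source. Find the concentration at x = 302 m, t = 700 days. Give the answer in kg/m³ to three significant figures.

For an instantaneous plane source, C(x,t) = M/(n_e·A·√(4πDt)) · exp(−(x−vt)²/(4Dt)), with n_e·A the pore (flow) area.
Plume center vt = 0.402 × 700 = 281.4 m, so the well at 302 m is 20.6 m downgradient of the peak.
√(4πDt) = 23.67 m, giving peak height M/(n_e·A·√(4πDt)) = 2.00/(0.36 × 8.73 × 23.67) = 0.02689 kg/m³.
(x−vt)²/(4Dt) = (20.6)²/(4 × 0.0637 × 700) = 2.379; exp(−2.379) = 0.09264.
C = 0.02689 × 0.09264 = 0.00249 kg/m³.

0.00249 kg/m³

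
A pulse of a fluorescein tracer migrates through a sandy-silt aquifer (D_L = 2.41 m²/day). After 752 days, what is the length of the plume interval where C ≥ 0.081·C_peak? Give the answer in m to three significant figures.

The plume is Gaussian with σ = √(2Dt) = √(2 × 2.41 × 752) = 60.20 m.
C/C_peak = exp(−Δx²/(2σ²)) = 0.081 ⇒ Δx = σ·√(−2 ln 0.081) = 60.20 × 2.242 = 135.0 m.
Width = 2Δx = 270 m.

270 m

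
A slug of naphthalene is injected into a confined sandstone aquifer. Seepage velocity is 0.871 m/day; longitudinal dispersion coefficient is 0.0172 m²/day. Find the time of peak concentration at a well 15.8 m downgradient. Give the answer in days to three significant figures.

For the 1D instantaneous-source solution, setting ∂C/∂t = 0 at fixed x gives v²t² + 2Dt − x² = 0, so t = (√(D² + v²x²) − D)/v².
√(D² + v²x²) = √(0.0172² + 0.871² × 15.8²) = 13.76; v² = 0.758641.
t = (13.76 − 0.0172)/0.758641 = 18.1 days (vs. the pure-advection estimate x/v = 18.1 d).

18.1 days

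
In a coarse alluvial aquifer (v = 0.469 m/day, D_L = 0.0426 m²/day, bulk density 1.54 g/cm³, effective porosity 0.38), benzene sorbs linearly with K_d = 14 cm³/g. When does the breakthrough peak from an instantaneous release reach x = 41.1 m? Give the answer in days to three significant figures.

Retardation factor R = 1 + ρ_b·K_d/n = 1 + 1.54 × 14/0.38 = 57.74.
Sorption retards both mechanisms: v_R = v/R = 0.008123 m/day, D_R = D/R = 0.0007378 m²/day.
Peak time from v_R²t² + 2D_R t − x² = 0: t = (√(D_R² + v_R²x²) − D_R)/v_R².
√(D_R² + v_R²x²) = √(0.0007378² + 0.008123² × 41.1²) = 0.3339; v_R² = 6.598e-05.
t = (0.3339 − 0.0007378)/6.598e-05 = 5050 days.

5050 days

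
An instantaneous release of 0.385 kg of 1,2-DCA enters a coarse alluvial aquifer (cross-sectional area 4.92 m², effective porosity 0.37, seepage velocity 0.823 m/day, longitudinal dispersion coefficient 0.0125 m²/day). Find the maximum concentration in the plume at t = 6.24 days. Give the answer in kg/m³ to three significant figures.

The peak of an instantaneous 1D plume sits at x = vt; there the Gaussian factor is 1 and C_max = M/(n_e·A·√(4πDt)), where n_e·A is the pore area the mass is dissolved in.
√(4πDt) = √(4π × 0.0125 × 6.24) = 0.9900 m, so C_max = 0.385/(0.37 × 4.92 × 0.9900) = 0.214 kg/m³.

0.214 kg/m³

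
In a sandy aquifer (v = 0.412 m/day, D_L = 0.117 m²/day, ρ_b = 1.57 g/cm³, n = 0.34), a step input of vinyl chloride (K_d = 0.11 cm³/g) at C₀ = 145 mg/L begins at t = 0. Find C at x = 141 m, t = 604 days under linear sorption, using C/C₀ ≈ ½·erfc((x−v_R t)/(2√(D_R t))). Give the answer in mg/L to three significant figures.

Retardation factor R = 1 + ρ_b·K_d/n = 1 + 1.57 × 0.11/0.34 = 1.508.
Sorption retards both mechanisms: v_R = v/R = 0.2732 m/day, D_R = D/R = 0.07759 m²/day.
v_R·t = 0.2732 × 604 = 165.0128 m; 2√(D_R t) = 13.69 m; argument = (141 − 165.0128)/13.69 = -1.754.
C = C₀ × ½·erfc(-1.754) = 145 × 0.9934 = 144 mg/L.

144 mg/L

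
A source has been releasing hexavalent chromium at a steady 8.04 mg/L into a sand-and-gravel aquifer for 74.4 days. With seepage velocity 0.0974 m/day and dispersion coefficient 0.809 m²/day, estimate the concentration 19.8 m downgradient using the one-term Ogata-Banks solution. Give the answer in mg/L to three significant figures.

1.02 mg/L

For a continuous step input, C/C₀ ≈ ½·erfc((x−vt)/(2√(Dt))).
vt = 0.0974 × 74.4 = 7.24656 m and 2√(Dt) = 2√(0.809 × 74.4) = 15.52 m.
Argument (x−vt)/(2√(Dt)) = (19.8 − 7.24656)/15.52 = 0.8089; ½·erfc(0.8089) = 0.1263.
C = 8.04 × 0.1263 = 1.02 mg/L.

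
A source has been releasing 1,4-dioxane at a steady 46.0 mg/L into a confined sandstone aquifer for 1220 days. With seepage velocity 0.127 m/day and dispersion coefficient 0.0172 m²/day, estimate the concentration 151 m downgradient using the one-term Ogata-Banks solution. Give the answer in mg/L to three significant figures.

For a continuous step input, C/C₀ ≈ ½·erfc((x−vt)/(2√(Dt))).
vt = 0.127 × 1220 = 154.94 m and 2√(Dt) = 2√(0.0172 × 1220) = 9.162 m.
Argument (x−vt)/(2√(Dt)) = (151 − 154.94)/9.162 = -0.4300; ½·erfc(-0.4300) = 0.7284.
C = 46.0 × 0.7284 = 33.5 mg/L.

33.5 mg/L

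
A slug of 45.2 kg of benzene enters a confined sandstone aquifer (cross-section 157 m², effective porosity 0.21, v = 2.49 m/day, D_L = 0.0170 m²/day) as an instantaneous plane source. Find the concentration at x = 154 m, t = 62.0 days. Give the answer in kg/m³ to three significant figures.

0.364 kg/m³

For an instantaneous plane source, C(x,t) = M/(n_e·A·√(4πDt)) · exp(−(x−vt)²/(4Dt)), with n_e·A the pore (flow) area.
Plume center vt = 2.49 × 62.0 = 154.38 m, so the well at 154 m is 0.38 m upgradient of the peak.
√(4πDt) = 3.639 m, giving peak height M/(n_e·A·√(4πDt)) = 45.2/(0.21 × 157 × 3.639) = 0.3767 kg/m³.
(x−vt)²/(4Dt) = (-0.38)²/(4 × 0.0170 × 62.0) = 0.03425; exp(−0.03425) = 0.9663.
C = 0.3767 × 0.9663 = 0.364 kg/m³.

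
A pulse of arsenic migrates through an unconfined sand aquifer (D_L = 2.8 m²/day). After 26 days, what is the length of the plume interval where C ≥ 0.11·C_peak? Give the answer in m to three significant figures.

The plume is Gaussian with σ = √(2Dt) = √(2 × 2.8 × 26) = 12.07 m.
C/C_peak = exp(−Δx²/(2σ²)) = 0.11 ⇒ Δx = σ·√(−2 ln 0.11) = 12.07 × 2.101 = 25.36 m.
Width = 2Δx = 50.7 m.

50.7 m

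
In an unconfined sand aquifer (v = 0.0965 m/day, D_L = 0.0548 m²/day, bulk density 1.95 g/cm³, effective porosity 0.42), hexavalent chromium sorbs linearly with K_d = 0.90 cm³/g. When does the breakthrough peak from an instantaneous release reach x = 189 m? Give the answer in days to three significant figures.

10100 days

Retardation factor R = 1 + ρ_b·K_d/n = 1 + 1.95 × 0.90/0.42 = 5.179.
Sorption retards both mechanisms: v_R = v/R = 0.01863 m/day, D_R = D/R = 0.01058 m²/day.
Peak time from v_R²t² + 2D_R t − x² = 0: t = (√(D_R² + v_R²x²) − D_R)/v_R².
√(D_R² + v_R²x²) = √(0.01058² + 0.01863² × 189²) = 3.521; v_R² = 0.0003471.
t = (3.521 − 0.01058)/0.0003471 = 10100 days.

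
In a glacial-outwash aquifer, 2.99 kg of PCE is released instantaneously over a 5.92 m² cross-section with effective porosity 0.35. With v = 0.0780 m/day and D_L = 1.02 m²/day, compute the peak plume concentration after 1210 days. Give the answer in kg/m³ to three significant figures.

The peak of an instantaneous 1D plume sits at x = vt; there the Gaussian factor is 1 and C_max = M/(n_e·A·√(4πDt)), where n_e·A is the pore area the mass is dissolved in.
√(4πDt) = √(4π × 1.02 × 1210) = 124.5 m, so C_max = 2.99/(0.35 × 5.92 × 124.5) = 0.0116 kg/m³.

0.0116 kg/m³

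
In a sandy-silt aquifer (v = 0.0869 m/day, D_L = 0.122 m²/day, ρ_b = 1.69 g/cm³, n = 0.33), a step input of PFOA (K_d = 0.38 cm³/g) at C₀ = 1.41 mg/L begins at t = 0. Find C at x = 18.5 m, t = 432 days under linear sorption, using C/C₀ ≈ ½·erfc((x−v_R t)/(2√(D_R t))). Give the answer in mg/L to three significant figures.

Retardation factor R = 1 + ρ_b·K_d/n = 1 + 1.69 × 0.38/0.33 = 2.946.
Sorption retards both mechanisms: v_R = v/R = 0.02950 m/day, D_R = D/R = 0.04141 m²/day.
v_R·t = 0.02950 × 432 = 12.744 m; 2√(D_R t) = 8.459 m; argument = (18.5 − 12.744)/8.459 = 0.6805.
C = C₀ × ½·erfc(0.6805) = 1.41 × 0.1679 = 0.237 mg/L.

0.237 mg/L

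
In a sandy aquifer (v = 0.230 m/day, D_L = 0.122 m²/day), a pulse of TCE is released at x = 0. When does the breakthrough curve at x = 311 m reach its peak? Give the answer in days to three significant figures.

1350 days

For the 1D instantaneous-source solution, setting ∂C/∂t = 0 at fixed x gives v²t² + 2Dt − x² = 0, so t = (√(D² + v²x²) − D)/v².
√(D² + v²x²) = √(0.122² + 0.230² × 311²) = 71.53; v² = 0.0529.
t = (71.53 − 0.122)/0.0529 = 1350 days (vs. the pure-advection estimate x/v = 1350 d).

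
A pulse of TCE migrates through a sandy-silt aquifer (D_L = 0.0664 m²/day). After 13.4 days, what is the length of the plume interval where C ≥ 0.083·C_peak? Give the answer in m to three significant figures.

5.95 m

The plume is Gaussian with σ = √(2Dt) = √(2 × 0.0664 × 13.4) = 1.334 m.
C/C_peak = exp(−Δx²/(2σ²)) = 0.083 ⇒ Δx = σ·√(−2 ln 0.083) = 1.334 × 2.231 = 2.976 m.
Width = 2Δx = 5.95 m.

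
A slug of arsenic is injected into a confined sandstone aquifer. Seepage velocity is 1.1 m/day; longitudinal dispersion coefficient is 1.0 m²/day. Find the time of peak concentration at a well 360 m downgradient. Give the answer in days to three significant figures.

For the 1D instantaneous-source solution, setting ∂C/∂t = 0 at fixed x gives v²t² + 2Dt − x² = 0, so t = (√(D² + v²x²) − D)/v².
√(D² + v²x²) = √(1.0² + 1.1² × 360²) = 396.0; v² = 1.21.
t = (396.0 − 1.0)/1.21 = 326 days (vs. the pure-advection estimate x/v = 327 d).

326 days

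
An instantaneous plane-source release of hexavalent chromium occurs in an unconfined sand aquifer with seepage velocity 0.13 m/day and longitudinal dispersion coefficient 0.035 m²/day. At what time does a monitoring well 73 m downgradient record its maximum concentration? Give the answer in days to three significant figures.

559 days

For the 1D instantaneous-source solution, setting ∂C/∂t = 0 at fixed x gives v²t² + 2Dt − x² = 0, so t = (√(D² + v²x²) − D)/v².
√(D² + v²x²) = √(0.035² + 0.13² × 73²) = 9.490; v² = 0.0169.
t = (9.490 − 0.035)/0.0169 = 559 days (vs. the pure-advection estimate x/v = 562 d).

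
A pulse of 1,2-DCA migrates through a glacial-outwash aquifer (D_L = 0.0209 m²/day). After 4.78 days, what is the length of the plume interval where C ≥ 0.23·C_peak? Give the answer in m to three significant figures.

The plume is Gaussian with σ = √(2Dt) = √(2 × 0.0209 × 4.78) = 0.4470 m.
C/C_peak = exp(−Δx²/(2σ²)) = 0.23 ⇒ Δx = σ·√(−2 ln 0.23) = 0.4470 × 1.714 = 0.7662 m.
Width = 2Δx = 1.53 m.

1.53 m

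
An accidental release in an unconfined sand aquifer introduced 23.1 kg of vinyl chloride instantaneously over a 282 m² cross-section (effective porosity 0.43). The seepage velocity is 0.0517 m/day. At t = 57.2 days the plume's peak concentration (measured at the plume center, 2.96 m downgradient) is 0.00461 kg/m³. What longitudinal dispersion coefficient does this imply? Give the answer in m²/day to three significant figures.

2.38 m²/day

At the plume center C_max = M/(n_e·A·√(4πDt)), so D = M²/(4πt·(n_e·A·C_max)²).
n_e·A·C_max = 0.43 × 282 × 0.00461 = 0.5590 kg/m.
D = 23.1²/(4π × 57.2 × 0.5590²) = 2.38 m²/day.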